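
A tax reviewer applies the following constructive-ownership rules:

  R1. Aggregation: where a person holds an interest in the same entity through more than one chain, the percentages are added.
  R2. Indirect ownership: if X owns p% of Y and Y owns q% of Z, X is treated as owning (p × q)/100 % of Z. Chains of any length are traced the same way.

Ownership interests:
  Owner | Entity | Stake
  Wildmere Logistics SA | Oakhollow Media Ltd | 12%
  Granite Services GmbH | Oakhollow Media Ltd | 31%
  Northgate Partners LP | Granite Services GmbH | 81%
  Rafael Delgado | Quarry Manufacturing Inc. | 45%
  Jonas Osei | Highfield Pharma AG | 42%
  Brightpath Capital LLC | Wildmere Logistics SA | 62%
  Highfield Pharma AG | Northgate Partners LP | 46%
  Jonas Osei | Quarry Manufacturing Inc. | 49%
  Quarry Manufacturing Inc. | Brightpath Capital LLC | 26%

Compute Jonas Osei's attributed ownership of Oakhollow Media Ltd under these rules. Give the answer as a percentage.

5.799108%

Chain via Highfield Pharma AG → Northgate Partners LP → Granite Services GmbH (R2): 42% × 46% × 81% × 31% = 4.851252% of Oakhollow Media Ltd.
Chain via Quarry Manufacturing Inc. → Brightpath Capital LLC → Wildmere Logistics SA (R2): 49% × 26% × 62% × 12% = 0.947856% of Oakhollow Media Ltd.
Aggregating (R1): 4.851252% + 0.947856% = 5.799108%.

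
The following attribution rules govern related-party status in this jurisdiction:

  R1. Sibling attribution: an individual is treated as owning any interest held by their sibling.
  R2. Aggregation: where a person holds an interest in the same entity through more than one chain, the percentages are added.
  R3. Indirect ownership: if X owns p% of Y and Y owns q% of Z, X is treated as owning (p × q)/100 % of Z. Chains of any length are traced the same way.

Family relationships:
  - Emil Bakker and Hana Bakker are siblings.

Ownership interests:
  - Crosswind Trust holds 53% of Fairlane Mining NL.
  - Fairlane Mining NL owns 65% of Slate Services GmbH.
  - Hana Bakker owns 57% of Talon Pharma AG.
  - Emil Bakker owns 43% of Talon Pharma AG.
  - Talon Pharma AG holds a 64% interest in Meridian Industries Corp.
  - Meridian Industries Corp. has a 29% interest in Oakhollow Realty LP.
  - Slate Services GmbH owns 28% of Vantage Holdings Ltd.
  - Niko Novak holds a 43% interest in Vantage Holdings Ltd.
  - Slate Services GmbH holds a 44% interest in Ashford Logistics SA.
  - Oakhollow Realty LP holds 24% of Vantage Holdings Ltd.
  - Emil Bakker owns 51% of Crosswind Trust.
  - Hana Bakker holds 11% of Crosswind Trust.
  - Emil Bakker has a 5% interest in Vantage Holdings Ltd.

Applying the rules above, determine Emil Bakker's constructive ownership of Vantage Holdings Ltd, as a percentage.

By sibling attribution (R1), Emil Bakker is treated as also owning Hana Bakker's interest in Crosswind Trust, giving 51% + 11% = 62%.
By sibling attribution (R1), Emil Bakker is treated as also owning Hana Bakker's interest in Talon Pharma AG, giving 43% + 57% = 100%.
Chain via Crosswind Trust → Fairlane Mining NL → Slate Services GmbH (R3): 62% × 53% × 65% × 28% = 5.98052% of Vantage Holdings Ltd.
Chain via Talon Pharma AG → Meridian Industries Corp. → Oakhollow Realty LP (R3): 100% × 64% × 29% × 24% = 4.4544% of Vantage Holdings Ltd.
Direct interest in Vantage Holdings Ltd: 5%.
Aggregating (R2): 5.98052% + 4.4544% + 5% = 15.43492%.

15.43492%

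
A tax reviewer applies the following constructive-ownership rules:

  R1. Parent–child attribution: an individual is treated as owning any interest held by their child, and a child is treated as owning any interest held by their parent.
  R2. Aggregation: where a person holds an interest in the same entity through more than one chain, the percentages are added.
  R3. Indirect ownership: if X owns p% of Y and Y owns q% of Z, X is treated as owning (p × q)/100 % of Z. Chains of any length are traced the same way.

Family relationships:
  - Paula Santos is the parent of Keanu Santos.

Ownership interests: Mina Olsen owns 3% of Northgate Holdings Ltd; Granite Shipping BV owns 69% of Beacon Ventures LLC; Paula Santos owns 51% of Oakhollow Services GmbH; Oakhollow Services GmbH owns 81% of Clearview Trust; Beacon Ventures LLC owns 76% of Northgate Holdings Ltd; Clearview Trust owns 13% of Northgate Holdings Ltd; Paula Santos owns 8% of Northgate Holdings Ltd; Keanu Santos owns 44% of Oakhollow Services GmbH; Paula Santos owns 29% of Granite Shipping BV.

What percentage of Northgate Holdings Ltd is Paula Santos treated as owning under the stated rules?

By parent–child attribution (R1), Paula Santos is treated as also owning Keanu Santos's interest in Oakhollow Services GmbH, giving 51% + 44% = 95%.
Chain via Oakhollow Services GmbH → Clearview Trust (R3): 95% × 81% × 13% = 10.0035% of Northgate Holdings Ltd.
Chain via Granite Shipping BV → Beacon Ventures LLC (R3): 29% × 69% × 76% = 15.2076% of Northgate Holdings Ltd.
Direct interest in Northgate Holdings Ltd: 8%.
Aggregating (R2): 10.0035% + 15.2076% + 8% = 33.2111%.

33.2111%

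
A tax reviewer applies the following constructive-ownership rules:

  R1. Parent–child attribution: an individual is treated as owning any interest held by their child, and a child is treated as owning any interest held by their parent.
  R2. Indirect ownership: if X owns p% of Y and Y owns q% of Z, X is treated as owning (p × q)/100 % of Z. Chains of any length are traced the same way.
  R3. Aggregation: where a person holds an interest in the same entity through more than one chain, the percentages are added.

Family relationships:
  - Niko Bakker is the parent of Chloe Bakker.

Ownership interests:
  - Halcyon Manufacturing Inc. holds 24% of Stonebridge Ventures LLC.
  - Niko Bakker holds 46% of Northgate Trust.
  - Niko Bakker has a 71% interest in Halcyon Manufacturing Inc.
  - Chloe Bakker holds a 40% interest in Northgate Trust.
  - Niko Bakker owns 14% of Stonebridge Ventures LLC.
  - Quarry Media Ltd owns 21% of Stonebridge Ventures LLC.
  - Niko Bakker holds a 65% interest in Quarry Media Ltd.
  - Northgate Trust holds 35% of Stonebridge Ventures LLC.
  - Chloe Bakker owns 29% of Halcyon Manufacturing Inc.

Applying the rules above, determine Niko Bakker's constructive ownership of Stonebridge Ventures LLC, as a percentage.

81.75%

By parent–child attribution (R1), Niko Bakker is treated as also owning Chloe Bakker's interest in Northgate Trust, giving 46% + 40% = 86%.
By parent–child attribution (R1), Niko Bakker is treated as also owning Chloe Bakker's interest in Halcyon Manufacturing Inc, giving 71% + 29% = 100%.
Chain via Northgate Trust (R2): 86% × 35% = 30.1% of Stonebridge Ventures LLC.
Chain via Quarry Media Ltd (R2): 65% × 21% = 13.65% of Stonebridge Ventures LLC.
Chain via Halcyon Manufacturing Inc. (R2): 100% × 24% = 24% of Stonebridge Ventures LLC.
Direct interest in Stonebridge Ventures LLC: 14%.
Aggregating (R3): 30.1% + 13.65% + 24% + 14% = 81.75%.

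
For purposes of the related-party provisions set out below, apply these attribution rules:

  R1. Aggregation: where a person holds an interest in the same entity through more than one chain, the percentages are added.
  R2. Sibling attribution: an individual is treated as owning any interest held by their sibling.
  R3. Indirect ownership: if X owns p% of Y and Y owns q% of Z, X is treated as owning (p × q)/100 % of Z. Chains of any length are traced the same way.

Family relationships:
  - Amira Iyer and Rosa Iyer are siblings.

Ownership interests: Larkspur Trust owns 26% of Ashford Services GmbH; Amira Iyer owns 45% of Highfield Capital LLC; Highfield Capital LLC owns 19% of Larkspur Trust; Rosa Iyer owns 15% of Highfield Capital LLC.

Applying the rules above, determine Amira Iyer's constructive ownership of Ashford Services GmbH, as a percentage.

2.964%

By sibling attribution (R2), Amira Iyer is treated as also owning Rosa Iyer's interest in Highfield Capital LLC, giving 45% + 15% = 60%.
Chain via Highfield Capital LLC → Larkspur Trust (R3): 60% × 19% × 26% = 2.964% of Ashford Services GmbH.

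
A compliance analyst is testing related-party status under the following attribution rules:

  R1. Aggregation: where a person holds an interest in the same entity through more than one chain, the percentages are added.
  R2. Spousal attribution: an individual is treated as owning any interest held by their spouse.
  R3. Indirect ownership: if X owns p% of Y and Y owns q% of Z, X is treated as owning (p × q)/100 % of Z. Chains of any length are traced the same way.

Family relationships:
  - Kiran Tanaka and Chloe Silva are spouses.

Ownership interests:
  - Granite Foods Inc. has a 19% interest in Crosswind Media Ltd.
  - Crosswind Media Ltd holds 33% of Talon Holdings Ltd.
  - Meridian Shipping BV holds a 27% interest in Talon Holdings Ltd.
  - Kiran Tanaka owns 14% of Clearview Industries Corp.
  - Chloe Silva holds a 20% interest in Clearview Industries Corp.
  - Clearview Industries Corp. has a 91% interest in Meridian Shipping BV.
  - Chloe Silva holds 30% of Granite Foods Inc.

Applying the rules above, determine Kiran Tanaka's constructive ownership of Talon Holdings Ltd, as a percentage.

10.2348%

By spousal attribution (R2), Kiran Tanaka is treated as also owning Chloe Silva's interest in Clearview Industries Corp, giving 14% + 20% = 34%.
By spousal attribution (R2), Kiran Tanaka is treated as owning Chloe Silva's 30% interest in Granite Foods Inc.
Chain via Clearview Industries Corp. → Meridian Shipping BV (R3): 34% × 91% × 27% = 8.3538% of Talon Holdings Ltd.
Chain via Granite Foods Inc. → Crosswind Media Ltd (R3): 30% × 19% × 33% = 1.881% of Talon Holdings Ltd.
Aggregating (R1): 8.3538% + 1.881% = 10.2348%.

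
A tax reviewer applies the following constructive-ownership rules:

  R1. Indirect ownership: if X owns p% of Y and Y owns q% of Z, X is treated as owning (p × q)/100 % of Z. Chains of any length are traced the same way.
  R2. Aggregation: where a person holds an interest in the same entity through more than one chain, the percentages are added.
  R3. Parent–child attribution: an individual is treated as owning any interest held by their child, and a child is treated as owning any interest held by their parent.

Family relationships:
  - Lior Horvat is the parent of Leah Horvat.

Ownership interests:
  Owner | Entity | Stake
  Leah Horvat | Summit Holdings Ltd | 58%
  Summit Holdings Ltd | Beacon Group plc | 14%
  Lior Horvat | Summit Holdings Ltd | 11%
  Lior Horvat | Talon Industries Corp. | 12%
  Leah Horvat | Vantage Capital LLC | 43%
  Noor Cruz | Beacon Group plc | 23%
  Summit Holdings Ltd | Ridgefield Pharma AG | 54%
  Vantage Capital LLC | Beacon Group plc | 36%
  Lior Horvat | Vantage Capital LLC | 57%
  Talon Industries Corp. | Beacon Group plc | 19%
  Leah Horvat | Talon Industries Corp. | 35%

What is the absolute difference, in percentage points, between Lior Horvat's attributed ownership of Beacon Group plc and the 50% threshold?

By parent–child attribution (R3), Lior Horvat is treated as also owning Leah Horvat's interest in Vantage Capital LLC, giving 57% + 43% = 100%.
By parent–child attribution (R3), Lior Horvat is treated as also owning Leah Horvat's interest in Summit Holdings Ltd, giving 11% + 58% = 69%.
By parent–child attribution (R3), Lior Horvat is treated as also owning Leah Horvat's interest in Talon Industries Corp, giving 12% + 35% = 47%.
Chain via Vantage Capital LLC (R1): 100% × 36% = 36% of Beacon Group plc.
Chain via Summit Holdings Ltd (R1): 69% × 14% = 9.66% of Beacon Group plc.
Chain via Talon Industries Corp. (R1): 47% × 19% = 8.93% of Beacon Group plc.
Aggregating (R2): 36% + 9.66% + 8.93% = 54.59%.
54.59% exceeds the 50% threshold by 4.59 percentage points.

4.59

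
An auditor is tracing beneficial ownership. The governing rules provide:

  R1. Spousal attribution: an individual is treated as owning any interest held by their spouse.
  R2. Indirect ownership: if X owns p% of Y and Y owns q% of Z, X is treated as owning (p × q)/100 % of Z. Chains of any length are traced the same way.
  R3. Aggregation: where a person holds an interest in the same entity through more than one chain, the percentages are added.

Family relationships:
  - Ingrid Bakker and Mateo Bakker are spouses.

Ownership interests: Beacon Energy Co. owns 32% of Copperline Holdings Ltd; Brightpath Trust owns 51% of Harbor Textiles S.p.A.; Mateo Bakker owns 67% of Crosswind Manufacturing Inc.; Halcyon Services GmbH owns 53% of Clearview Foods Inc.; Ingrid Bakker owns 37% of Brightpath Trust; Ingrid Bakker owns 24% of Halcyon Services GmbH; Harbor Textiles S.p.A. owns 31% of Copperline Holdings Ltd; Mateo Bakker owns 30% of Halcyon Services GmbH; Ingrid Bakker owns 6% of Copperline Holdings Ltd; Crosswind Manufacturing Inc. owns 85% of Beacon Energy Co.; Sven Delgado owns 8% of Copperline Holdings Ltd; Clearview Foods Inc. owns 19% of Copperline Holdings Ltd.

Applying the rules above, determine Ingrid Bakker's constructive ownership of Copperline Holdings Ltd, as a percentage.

By spousal attribution (R1), Ingrid Bakker is treated as also owning Mateo Bakker's interest in Halcyon Services GmbH, giving 24% + 30% = 54%.
By spousal attribution (R1), Ingrid Bakker is treated as owning Mateo Bakker's 67% interest in Crosswind Manufacturing Inc.
Chain via Brightpath Trust → Harbor Textiles S.p.A. (R2): 37% × 51% × 31% = 5.8497% of Copperline Holdings Ltd.
Chain via Halcyon Services GmbH → Clearview Foods Inc. (R2): 54% × 53% × 19% = 5.4378% of Copperline Holdings Ltd.
Direct interest in Copperline Holdings Ltd: 6%.
Chain via Crosswind Manufacturing Inc. → Beacon Energy Co. (R2): 67% × 85% × 32% = 18.224% of Copperline Holdings Ltd.
Aggregating (R3): 5.8497% + 5.4378% + 6% + 18.224% = 35.5115%.

35.5115%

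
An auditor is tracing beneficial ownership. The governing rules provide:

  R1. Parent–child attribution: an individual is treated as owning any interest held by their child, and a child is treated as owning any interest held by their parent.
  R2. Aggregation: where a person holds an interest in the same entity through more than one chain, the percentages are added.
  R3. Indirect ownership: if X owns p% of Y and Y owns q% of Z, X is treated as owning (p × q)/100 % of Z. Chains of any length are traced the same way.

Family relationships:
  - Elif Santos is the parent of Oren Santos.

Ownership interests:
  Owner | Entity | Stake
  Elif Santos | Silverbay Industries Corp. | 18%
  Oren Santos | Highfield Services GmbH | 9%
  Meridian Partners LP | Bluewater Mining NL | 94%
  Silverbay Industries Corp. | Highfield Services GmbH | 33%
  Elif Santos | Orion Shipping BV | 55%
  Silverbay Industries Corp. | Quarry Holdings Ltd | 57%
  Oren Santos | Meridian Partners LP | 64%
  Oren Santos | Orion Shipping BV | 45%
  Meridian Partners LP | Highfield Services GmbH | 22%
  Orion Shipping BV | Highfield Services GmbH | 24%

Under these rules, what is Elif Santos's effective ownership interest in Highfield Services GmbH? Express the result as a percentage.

By parent–child attribution (R1), Elif Santos is treated as also owning Oren Santos's interest in Orion Shipping BV, giving 55% + 45% = 100%.
By parent–child attribution (R1), Elif Santos is treated as owning Oren Santos's 64% interest in Meridian Partners LP.
By parent–child attribution (R1), Elif Santos is treated as owning Oren Santos's 9% interest in Highfield Services GmbH.
Chain via Orion Shipping BV (R3): 100% × 24% = 24% of Highfield Services GmbH.
Chain via Silverbay Industries Corp. (R3): 18% × 33% = 5.94% of Highfield Services GmbH.
Chain via Meridian Partners LP (R3): 64% × 22% = 14.08% of Highfield Services GmbH.
Direct interest in Highfield Services GmbH: 9%.
Aggregating (R2): 24% + 5.94% + 14.08% + 9% = 53.02%.

53.02%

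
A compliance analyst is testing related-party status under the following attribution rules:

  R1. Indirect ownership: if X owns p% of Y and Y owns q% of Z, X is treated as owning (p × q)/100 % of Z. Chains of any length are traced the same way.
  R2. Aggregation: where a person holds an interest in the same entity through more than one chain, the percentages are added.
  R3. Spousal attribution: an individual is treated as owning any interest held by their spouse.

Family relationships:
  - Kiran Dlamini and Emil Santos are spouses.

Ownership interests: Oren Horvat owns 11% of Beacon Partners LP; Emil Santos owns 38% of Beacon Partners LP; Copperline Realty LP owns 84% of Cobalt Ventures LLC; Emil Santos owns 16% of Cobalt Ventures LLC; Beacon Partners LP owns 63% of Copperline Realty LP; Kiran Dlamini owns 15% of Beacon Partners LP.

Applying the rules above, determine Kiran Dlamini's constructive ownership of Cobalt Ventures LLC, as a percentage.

By spousal attribution (R3), Kiran Dlamini is treated as also owning Emil Santos's interest in Beacon Partners LP, giving 15% + 38% = 53%.
By spousal attribution (R3), Kiran Dlamini is treated as owning Emil Santos's 16% interest in Cobalt Ventures LLC.
Chain via Beacon Partners LP → Copperline Realty LP (R1): 53% × 63% × 84% = 28.0476% of Cobalt Ventures LLC.
Direct interest in Cobalt Ventures LLC: 16%.
Aggregating (R2): 28.0476% + 16% = 44.0476%.

44.0476%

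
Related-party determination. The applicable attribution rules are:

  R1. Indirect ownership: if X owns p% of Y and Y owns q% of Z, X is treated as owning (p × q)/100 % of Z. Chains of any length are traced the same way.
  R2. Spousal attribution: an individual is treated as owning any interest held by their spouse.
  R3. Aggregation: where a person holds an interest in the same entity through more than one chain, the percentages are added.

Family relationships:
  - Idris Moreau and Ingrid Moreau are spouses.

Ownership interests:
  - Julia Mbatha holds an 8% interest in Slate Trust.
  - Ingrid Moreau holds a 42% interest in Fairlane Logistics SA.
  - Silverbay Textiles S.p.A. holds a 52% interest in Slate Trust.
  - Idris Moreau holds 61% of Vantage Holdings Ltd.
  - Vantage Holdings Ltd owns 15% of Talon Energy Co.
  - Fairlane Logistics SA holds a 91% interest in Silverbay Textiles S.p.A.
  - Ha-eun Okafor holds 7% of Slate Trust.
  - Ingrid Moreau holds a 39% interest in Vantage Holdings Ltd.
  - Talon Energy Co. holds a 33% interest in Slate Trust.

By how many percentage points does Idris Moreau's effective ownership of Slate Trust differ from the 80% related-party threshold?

By spousal attribution (R2), Idris Moreau is treated as also owning Ingrid Moreau's interest in Vantage Holdings Ltd, giving 61% + 39% = 100%.
By spousal attribution (R2), Idris Moreau is treated as owning Ingrid Moreau's 42% interest in Fairlane Logistics SA.
Chain via Vantage Holdings Ltd → Talon Energy Co. (R1): 100% × 15% × 33% = 4.95% of Slate Trust.
Chain via Fairlane Logistics SA → Silverbay Textiles S.p.A. (R1): 42% × 91% × 52% = 19.8744% of Slate Trust.
Aggregating (R3): 4.95% + 19.8744% = 24.8244%.
24.8244% falls short of the 80% threshold by 55.1756 percentage points.

55.1756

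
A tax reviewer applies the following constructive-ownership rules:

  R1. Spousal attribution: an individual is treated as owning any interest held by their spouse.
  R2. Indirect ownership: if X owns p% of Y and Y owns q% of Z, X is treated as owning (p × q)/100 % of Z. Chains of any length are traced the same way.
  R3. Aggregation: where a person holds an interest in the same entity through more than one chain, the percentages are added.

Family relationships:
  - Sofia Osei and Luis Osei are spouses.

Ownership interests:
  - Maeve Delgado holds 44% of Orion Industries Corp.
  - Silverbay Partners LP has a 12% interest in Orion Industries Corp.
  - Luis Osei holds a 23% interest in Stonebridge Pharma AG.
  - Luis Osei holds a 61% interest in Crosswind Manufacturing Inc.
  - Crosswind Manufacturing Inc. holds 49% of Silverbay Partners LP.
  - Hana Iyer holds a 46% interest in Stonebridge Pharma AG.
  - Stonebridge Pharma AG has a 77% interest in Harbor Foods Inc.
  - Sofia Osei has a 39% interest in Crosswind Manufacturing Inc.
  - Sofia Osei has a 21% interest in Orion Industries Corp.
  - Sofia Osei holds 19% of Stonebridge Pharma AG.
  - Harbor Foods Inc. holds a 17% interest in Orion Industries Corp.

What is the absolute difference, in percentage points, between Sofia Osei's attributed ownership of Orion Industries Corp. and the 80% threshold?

By spousal attribution (R1), Sofia Osei is treated as also owning Luis Osei's interest in Crosswind Manufacturing Inc, giving 39% + 61% = 100%.
By spousal attribution (R1), Sofia Osei is treated as also owning Luis Osei's interest in Stonebridge Pharma AG, giving 19% + 23% = 42%.
Chain via Crosswind Manufacturing Inc. → Silverbay Partners LP (R2): 100% × 49% × 12% = 5.88% of Orion Industries Corp.
Chain via Stonebridge Pharma AG → Harbor Foods Inc. (R2): 42% × 77% × 17% = 5.4978% of Orion Industries Corp.
Direct interest in Orion Industries Corp: 21%.
Aggregating (R3): 5.88% + 5.4978% + 21% = 32.3778%.
32.3778% falls short of the 80% threshold by 47.6222 percentage points.

47.6222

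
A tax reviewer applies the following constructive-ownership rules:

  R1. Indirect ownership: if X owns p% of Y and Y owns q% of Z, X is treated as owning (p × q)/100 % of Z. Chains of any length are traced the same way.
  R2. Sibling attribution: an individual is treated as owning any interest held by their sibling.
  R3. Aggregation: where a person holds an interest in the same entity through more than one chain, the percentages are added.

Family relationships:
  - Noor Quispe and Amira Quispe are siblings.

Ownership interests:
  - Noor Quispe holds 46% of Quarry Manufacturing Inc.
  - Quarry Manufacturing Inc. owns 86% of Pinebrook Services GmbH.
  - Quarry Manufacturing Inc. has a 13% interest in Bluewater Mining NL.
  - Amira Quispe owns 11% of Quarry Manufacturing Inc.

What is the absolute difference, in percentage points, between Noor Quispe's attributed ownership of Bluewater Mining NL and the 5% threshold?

2.41

By sibling attribution (R2), Noor Quispe is treated as also owning Amira Quispe's interest in Quarry Manufacturing Inc, giving 46% + 11% = 57%.
Chain via Quarry Manufacturing Inc. (R1): 57% × 13% = 7.41% of Bluewater Mining NL.
7.41% exceeds the 5% threshold by 2.41 percentage points.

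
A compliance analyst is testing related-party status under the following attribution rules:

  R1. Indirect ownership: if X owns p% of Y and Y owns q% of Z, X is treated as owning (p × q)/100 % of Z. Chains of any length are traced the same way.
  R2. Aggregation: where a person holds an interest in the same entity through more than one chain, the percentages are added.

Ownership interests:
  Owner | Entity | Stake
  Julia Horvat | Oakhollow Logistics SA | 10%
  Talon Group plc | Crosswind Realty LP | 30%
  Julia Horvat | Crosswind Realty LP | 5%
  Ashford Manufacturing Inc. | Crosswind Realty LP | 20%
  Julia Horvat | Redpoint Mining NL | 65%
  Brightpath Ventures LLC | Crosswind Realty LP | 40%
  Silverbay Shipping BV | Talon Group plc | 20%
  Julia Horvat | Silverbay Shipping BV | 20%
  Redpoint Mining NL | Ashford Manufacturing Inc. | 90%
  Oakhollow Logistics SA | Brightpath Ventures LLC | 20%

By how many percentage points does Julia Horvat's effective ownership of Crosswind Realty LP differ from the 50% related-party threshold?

31.3

Chain via Silverbay Shipping BV → Talon Group plc (R1): 20% × 20% × 30% = 1.2% of Crosswind Realty LP.
Chain via Redpoint Mining NL → Ashford Manufacturing Inc. (R1): 65% × 90% × 20% = 11.7% of Crosswind Realty LP.
Chain via Oakhollow Logistics SA → Brightpath Ventures LLC (R1): 10% × 20% × 40% = 0.8% of Crosswind Realty LP.
Direct interest in Crosswind Realty LP: 5%.
Aggregating (R2): 1.2% + 11.7% + 0.8% + 5% = 18.7%.
18.7% falls short of the 50% threshold by 31.3 percentage points.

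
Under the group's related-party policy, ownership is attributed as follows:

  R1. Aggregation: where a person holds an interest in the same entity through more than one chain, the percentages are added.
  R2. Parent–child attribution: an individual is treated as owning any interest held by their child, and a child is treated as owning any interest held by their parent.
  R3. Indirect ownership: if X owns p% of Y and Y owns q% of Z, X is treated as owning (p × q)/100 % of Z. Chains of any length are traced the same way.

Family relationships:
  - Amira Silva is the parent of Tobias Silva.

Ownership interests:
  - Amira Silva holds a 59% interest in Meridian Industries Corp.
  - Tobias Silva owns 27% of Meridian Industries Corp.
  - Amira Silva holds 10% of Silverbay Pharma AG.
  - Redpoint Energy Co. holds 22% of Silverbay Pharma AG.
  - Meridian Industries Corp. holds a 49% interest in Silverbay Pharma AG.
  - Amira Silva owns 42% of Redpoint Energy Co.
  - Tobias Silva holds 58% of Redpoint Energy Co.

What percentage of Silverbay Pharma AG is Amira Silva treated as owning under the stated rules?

By parent–child attribution (R2), Amira Silva is treated as also owning Tobias Silva's interest in Redpoint Energy Co, giving 42% + 58% = 100%.
By parent–child attribution (R2), Amira Silva is treated as also owning Tobias Silva's interest in Meridian Industries Corp, giving 59% + 27% = 86%.
Chain via Redpoint Energy Co. (R3): 100% × 22% = 22% of Silverbay Pharma AG.
Chain via Meridian Industries Corp. (R3): 86% × 49% = 42.14% of Silverbay Pharma AG.
Direct interest in Silverbay Pharma AG: 10%.
Aggregating (R1): 22% + 42.14% + 10% = 74.14%.

74.14%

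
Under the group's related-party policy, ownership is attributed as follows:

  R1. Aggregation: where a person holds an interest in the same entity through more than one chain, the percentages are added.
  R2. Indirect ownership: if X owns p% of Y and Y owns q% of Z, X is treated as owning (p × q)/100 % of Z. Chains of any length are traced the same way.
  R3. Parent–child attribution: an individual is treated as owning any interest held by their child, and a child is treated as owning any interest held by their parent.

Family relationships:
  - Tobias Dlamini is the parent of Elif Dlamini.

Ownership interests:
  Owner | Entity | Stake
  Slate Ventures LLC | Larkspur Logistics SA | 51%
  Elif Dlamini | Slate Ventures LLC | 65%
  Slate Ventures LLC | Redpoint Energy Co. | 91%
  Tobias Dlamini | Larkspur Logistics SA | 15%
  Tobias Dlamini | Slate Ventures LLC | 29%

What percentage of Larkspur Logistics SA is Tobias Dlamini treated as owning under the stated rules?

62.94%

By parent–child attribution (R3), Tobias Dlamini is treated as also owning Elif Dlamini's interest in Slate Ventures LLC, giving 29% + 65% = 94%.
Chain via Slate Ventures LLC (R2): 94% × 51% = 47.94% of Larkspur Logistics SA.
Direct interest in Larkspur Logistics SA: 15%.
Aggregating (R1): 47.94% + 15% = 62.94%.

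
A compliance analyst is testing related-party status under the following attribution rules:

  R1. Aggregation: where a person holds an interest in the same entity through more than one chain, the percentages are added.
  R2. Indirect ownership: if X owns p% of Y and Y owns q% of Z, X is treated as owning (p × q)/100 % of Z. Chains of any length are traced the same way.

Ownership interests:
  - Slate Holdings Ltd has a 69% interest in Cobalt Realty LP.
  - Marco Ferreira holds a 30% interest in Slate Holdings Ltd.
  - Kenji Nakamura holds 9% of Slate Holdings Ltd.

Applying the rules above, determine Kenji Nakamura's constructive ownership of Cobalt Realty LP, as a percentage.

Chain via Slate Holdings Ltd (R2): 9% × 69% = 6.21% of Cobalt Realty LP.

6.21%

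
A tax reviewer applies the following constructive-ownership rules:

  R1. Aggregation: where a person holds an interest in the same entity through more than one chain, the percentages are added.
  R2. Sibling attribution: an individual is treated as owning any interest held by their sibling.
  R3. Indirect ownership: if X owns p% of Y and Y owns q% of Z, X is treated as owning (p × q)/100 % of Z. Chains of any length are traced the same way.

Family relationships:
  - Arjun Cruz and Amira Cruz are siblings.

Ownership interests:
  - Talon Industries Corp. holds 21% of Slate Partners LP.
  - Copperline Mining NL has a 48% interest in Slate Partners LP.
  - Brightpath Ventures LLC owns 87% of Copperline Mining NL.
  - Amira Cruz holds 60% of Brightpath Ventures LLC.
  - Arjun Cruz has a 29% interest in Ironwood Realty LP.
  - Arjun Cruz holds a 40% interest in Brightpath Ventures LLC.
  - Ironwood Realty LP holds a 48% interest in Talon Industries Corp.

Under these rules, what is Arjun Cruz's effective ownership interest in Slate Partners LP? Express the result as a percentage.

44.6832%

By sibling attribution (R2), Arjun Cruz is treated as also owning Amira Cruz's interest in Brightpath Ventures LLC, giving 40% + 60% = 100%.
Chain via Ironwood Realty LP → Talon Industries Corp. (R3): 29% × 48% × 21% = 2.9232% of Slate Partners LP.
Chain via Brightpath Ventures LLC → Copperline Mining NL (R3): 100% × 87% × 48% = 41.76% of Slate Partners LP.
Aggregating (R1): 2.9232% + 41.76% = 44.6832%.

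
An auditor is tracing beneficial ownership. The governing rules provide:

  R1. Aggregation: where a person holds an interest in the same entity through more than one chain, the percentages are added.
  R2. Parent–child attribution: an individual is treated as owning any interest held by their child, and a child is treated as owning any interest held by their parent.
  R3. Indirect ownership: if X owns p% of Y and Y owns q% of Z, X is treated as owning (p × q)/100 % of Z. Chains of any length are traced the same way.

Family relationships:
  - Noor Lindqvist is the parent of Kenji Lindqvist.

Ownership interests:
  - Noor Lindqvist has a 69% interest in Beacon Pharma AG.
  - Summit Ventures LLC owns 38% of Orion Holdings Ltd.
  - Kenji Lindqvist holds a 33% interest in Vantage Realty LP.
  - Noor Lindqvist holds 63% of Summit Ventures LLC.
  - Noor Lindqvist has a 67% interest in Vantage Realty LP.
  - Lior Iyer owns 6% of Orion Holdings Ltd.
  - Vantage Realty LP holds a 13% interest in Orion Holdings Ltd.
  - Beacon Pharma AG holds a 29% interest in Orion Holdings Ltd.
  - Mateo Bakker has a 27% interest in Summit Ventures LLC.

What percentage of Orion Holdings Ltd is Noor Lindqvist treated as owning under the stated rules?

56.95%

By parent–child attribution (R2), Noor Lindqvist is treated as also owning Kenji Lindqvist's interest in Vantage Realty LP, giving 67% + 33% = 100%.
Chain via Beacon Pharma AG (R3): 69% × 29% = 20.01% of Orion Holdings Ltd.
Chain via Summit Ventures LLC (R3): 63% × 38% = 23.94% of Orion Holdings Ltd.
Chain via Vantage Realty LP (R3): 100% × 13% = 13% of Orion Holdings Ltd.
Aggregating (R1): 20.01% + 23.94% + 13% = 56.95%.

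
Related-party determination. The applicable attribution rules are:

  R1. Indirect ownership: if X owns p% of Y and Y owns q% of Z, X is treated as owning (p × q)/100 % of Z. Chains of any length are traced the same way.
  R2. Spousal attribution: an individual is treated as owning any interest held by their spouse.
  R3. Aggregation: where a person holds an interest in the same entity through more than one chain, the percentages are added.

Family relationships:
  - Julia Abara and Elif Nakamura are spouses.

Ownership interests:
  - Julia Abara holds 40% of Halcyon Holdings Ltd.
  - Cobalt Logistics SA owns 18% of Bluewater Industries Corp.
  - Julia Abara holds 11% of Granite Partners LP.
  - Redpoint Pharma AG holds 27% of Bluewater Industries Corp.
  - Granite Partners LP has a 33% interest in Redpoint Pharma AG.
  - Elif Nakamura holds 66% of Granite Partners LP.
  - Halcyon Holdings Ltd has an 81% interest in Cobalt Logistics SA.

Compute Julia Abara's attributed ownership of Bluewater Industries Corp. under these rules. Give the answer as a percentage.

By spousal attribution (R2), Julia Abara is treated as also owning Elif Nakamura's interest in Granite Partners LP, giving 11% + 66% = 77%.
Chain via Granite Partners LP → Redpoint Pharma AG (R1): 77% × 33% × 27% = 6.8607% of Bluewater Industries Corp.
Chain via Halcyon Holdings Ltd → Cobalt Logistics SA (R1): 40% × 81% × 18% = 5.832% of Bluewater Industries Corp.
Aggregating (R3): 6.8607% + 5.832% = 12.6927%.

12.6927%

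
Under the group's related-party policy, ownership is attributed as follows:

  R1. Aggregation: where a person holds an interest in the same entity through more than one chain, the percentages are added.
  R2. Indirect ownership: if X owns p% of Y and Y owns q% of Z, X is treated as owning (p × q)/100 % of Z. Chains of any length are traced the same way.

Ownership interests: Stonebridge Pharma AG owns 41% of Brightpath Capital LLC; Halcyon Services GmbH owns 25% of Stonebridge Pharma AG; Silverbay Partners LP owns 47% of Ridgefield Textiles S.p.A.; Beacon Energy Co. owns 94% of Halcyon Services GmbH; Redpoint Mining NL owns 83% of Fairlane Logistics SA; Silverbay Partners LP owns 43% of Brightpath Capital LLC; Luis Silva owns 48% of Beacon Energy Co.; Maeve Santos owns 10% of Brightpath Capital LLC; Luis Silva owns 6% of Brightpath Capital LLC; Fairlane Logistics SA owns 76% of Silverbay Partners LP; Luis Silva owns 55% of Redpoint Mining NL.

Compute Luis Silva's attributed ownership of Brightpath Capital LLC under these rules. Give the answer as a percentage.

Chain via Beacon Energy Co. → Halcyon Services GmbH → Stonebridge Pharma AG (R2): 48% × 94% × 25% × 41% = 4.6248% of Brightpath Capital LLC.
Chain via Redpoint Mining NL → Fairlane Logistics SA → Silverbay Partners LP (R2): 55% × 83% × 76% × 43% = 14.91842% of Brightpath Capital LLC.
Direct interest in Brightpath Capital LLC: 6%.
Aggregating (R1): 4.6248% + 14.91842% + 6% = 25.54322%.

25.54322%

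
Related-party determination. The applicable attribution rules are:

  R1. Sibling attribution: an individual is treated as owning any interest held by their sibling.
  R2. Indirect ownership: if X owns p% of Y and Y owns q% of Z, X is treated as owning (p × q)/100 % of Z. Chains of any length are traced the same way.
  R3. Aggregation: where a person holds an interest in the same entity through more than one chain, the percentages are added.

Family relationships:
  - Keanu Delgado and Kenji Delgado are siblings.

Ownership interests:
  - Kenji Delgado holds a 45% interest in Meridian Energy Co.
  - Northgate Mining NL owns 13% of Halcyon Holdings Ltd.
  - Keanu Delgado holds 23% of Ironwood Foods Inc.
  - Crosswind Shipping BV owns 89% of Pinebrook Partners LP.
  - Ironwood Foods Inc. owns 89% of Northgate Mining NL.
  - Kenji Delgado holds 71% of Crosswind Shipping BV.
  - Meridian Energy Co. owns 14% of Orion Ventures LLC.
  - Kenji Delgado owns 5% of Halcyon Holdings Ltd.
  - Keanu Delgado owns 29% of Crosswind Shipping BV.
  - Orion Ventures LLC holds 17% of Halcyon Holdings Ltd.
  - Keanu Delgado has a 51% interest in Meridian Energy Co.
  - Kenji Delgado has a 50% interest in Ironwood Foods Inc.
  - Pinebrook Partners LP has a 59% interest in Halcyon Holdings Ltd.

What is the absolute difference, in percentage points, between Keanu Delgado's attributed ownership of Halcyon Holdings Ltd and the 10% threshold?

By sibling attribution (R1), Keanu Delgado is treated as also owning Kenji Delgado's interest in Ironwood Foods Inc, giving 23% + 50% = 73%.
By sibling attribution (R1), Keanu Delgado is treated as also owning Kenji Delgado's interest in Crosswind Shipping BV, giving 29% + 71% = 100%.
By sibling attribution (R1), Keanu Delgado is treated as also owning Kenji Delgado's interest in Meridian Energy Co, giving 51% + 45% = 96%.
By sibling attribution (R1), Keanu Delgado is treated as owning Kenji Delgado's 5% interest in Halcyon Holdings Ltd.
Chain via Ironwood Foods Inc. → Northgate Mining NL (R2): 73% × 89% × 13% = 8.4461% of Halcyon Holdings Ltd.
Chain via Crosswind Shipping BV → Pinebrook Partners LP (R2): 100% × 89% × 59% = 52.51% of Halcyon Holdings Ltd.
Chain via Meridian Energy Co. → Orion Ventures LLC (R2): 96% × 14% × 17% = 2.2848% of Halcyon Holdings Ltd.
Direct interest in Halcyon Holdings Ltd: 5%.
Aggregating (R3): 8.4461% + 52.51% + 2.2848% + 5% = 68.2409%.
68.2409% exceeds the 10% threshold by 58.2409 percentage points.

58.2409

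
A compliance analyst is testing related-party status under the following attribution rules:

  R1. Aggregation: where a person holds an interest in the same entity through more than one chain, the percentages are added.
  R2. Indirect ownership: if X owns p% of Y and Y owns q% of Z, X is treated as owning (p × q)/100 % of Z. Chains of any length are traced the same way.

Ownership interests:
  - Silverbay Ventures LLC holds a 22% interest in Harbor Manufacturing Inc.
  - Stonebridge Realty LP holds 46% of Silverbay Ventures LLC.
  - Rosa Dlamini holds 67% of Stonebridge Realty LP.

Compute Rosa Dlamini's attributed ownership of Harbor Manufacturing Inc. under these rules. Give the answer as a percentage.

6.7804%

Chain via Stonebridge Realty LP → Silverbay Ventures LLC (R2): 67% × 46% × 22% = 6.7804% of Harbor Manufacturing Inc.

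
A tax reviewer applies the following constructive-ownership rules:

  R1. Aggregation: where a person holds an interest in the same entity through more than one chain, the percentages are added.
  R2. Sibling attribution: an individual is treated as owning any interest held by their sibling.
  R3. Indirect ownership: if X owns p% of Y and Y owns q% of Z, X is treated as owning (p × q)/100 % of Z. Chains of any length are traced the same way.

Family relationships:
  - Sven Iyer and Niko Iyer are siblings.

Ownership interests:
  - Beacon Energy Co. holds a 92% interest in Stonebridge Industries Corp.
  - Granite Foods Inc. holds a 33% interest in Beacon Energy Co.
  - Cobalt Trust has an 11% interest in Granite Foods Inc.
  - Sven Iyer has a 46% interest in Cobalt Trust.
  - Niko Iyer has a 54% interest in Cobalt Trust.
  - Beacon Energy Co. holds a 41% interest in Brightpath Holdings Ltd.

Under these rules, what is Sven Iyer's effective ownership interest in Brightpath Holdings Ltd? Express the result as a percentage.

By sibling attribution (R2), Sven Iyer is treated as also owning Niko Iyer's interest in Cobalt Trust, giving 46% + 54% = 100%.
Chain via Cobalt Trust → Granite Foods Inc. → Beacon Energy Co. (R3): 100% × 11% × 33% × 41% = 1.4883% of Brightpath Holdings Ltd.

1.4883%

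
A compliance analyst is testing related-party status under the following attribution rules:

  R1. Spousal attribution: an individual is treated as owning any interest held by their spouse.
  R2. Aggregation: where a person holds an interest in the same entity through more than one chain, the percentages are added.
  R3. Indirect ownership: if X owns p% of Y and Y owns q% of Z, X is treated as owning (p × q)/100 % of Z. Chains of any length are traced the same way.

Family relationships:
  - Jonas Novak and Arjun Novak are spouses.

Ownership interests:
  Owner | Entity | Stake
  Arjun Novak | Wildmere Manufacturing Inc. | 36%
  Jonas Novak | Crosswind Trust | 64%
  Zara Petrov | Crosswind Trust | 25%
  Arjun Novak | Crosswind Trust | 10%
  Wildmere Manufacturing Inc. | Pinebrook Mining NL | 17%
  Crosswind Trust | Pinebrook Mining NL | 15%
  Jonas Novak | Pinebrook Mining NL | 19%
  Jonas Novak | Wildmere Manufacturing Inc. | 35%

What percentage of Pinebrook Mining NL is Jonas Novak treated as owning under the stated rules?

By spousal attribution (R1), Jonas Novak is treated as also owning Arjun Novak's interest in Wildmere Manufacturing Inc, giving 35% + 36% = 71%.
By spousal attribution (R1), Jonas Novak is treated as also owning Arjun Novak's interest in Crosswind Trust, giving 64% + 10% = 74%.
Chain via Wildmere Manufacturing Inc. (R3): 71% × 17% = 12.07% of Pinebrook Mining NL.
Chain via Crosswind Trust (R3): 74% × 15% = 11.1% of Pinebrook Mining NL.
Direct interest in Pinebrook Mining NL: 19%.
Aggregating (R2): 12.07% + 11.1% + 19% = 42.17%.

42.17%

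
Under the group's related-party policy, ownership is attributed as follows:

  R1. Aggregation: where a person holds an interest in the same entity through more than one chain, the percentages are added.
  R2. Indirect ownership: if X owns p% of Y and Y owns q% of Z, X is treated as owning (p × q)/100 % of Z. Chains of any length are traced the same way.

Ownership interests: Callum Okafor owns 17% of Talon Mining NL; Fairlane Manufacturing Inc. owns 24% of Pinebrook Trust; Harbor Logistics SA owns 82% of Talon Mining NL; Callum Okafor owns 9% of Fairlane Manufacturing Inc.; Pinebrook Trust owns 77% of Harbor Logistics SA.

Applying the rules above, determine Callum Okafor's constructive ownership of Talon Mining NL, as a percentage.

Chain via Fairlane Manufacturing Inc. → Pinebrook Trust → Harbor Logistics SA (R2): 9% × 24% × 77% × 82% = 1.363824% of Talon Mining NL.
Direct interest in Talon Mining NL: 17%.
Aggregating (R1): 1.363824% + 17% = 18.363824%.

18.363824%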